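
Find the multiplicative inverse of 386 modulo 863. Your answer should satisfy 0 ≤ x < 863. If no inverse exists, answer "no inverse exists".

Extended Euclidean algorithm:
863 = 2·386 + 91
386 = 4·91 + 22
91 = 4·22 + 3
22 = 7·3 + 1
3 = 3·1 + 0
gcd = 1, so the inverse exists. Back-substitute:
1 = 22 − 7·3
1 = −7·91 + 29·22
1 = 29·386 − 123·91
1 = −123·863 + 275·386
So 386·275 ≡ 1 (mod 863).

275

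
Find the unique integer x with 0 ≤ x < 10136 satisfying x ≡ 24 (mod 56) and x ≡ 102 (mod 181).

9152

Write x = 24 + 56·k. Then 56·k ≡ 102 − 24 ≡ 78 (mod 181).
Need 56⁻¹ mod 181. Extended Euclid on (181, 56):
181 = 3×56 + 13
56 = 4×13 + 4
13 = 3×4 + 1
4 = 4×1 + 0
Back-substitute:
1 = 13 − 3·4
1 = −3·56 + 13·13
1 = 13·181 − 42·56
56⁻¹ ≡ 139 (mod 181), so k ≡ 139·78 ≡ 163 (mod 181).
x = 24 + 56·163 = 9152.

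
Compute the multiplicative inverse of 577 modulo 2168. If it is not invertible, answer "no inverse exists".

1657

gcd(2168, 577) by repeated division:
2168 = 3×577 + 437
577 = 1×437 + 140
437 = 3×140 + 17
140 = 8×17 + 4
17 = 4×4 + 1
4 = 4×1 + 0
Since gcd(577, 2168) = 1, back-substitute to write 1 as a combination:
1 = 17 − 4·4
1 = −4·140 + 33·17
1 = 33·437 − 103·140
1 = −103·577 + 136·437
1 = 136·2168 − 511·577
So 577·(-511) ≡ 1 (mod 2168), and -511 ≡ 1657 (mod 2168).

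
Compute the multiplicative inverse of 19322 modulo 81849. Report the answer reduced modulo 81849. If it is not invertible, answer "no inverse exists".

gcd(81849, 19322) by repeated division:
81849 = 4*19322 + 4561
19322 = 4*4561 + 1078
4561 = 4*1078 + 249
1078 = 4*249 + 82
249 = 3*82 + 3
82 = 27*3 + 1
3 = 3*1 + 0
gcd = 1, so the inverse exists. Back-substitute:
1 = 82 − 27·3
1 = −27·249 + 82·82
1 = 82·1078 − 355·249
1 = −355·4561 + 1502·1078
1 = 1502·19322 − 6363·4561
1 = −6363·81849 + 26954·19322
So 19322·26954 ≡ 1 (mod 81849).

26954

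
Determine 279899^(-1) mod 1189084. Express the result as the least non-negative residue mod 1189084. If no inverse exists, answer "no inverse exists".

167339

Extended Euclidean algorithm:
1189084 = 4×279899 + 69488
279899 = 4×69488 + 1947
69488 = 35×1947 + 1343
1947 = 1×1343 + 604
1343 = 2×604 + 135
604 = 4×135 + 64
135 = 2×64 + 7
64 = 9×7 + 1
7 = 7×1 + 0
Since gcd(279899, 1189084) = 1, back-substitute to write 1 as a combination:
1 = 64 − 9·7
1 = −9·135 + 19·64
1 = 19·604 − 85·135
1 = −85·1343 + 189·604
1 = 189·1947 − 274·1343
1 = −274·69488 + 9779·1947
1 = 9779·279899 − 39390·69488
1 = −39390·1189084 + 167339·279899
So 279899·167339 ≡ 1 (mod 1189084).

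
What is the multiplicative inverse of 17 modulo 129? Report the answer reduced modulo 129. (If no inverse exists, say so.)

38

Apply the Euclidean algorithm to 129 and 17:
129 = 7×17 + 10
17 = 1×10 + 7
10 = 1×7 + 3
7 = 2×3 + 1
3 = 3×1 + 0
gcd = 1, so the inverse exists. Back-substitute:
1 = 7 − 2·3
1 = −2·10 + 3·7
1 = 3·17 − 5·10
1 = −5·129 + 38·17
So 17·38 ≡ 1 (mod 129).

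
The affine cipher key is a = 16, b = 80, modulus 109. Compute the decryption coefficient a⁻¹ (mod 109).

Apply the Euclidean algorithm to 109 and 16:
109 = 6·16 + 13
16 = 1·13 + 3
13 = 4·3 + 1
3 = 3·1 + 0
The gcd is 1. Working backward:
1 = 13 − 4·3
1 = −4·16 + 5·13
1 = 5·109 − 34·16
Thus 16·(-34) ≡ 1 (mod 109); reducing, -34 mod 109 = 75.

75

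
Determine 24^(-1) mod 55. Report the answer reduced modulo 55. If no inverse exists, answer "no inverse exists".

39

gcd(55, 24) by repeated division:
55 = 2·24 + 7
24 = 3·7 + 3
7 = 2·3 + 1
3 = 3·1 + 0
Since gcd(24, 55) = 1, back-substitute to write 1 as a combination:
1 = 7 − 2·3
1 = −2·24 + 7·7
1 = 7·55 − 16·24
Hence 24⁻¹ ≡ -16 ≡ 39 (mod 55).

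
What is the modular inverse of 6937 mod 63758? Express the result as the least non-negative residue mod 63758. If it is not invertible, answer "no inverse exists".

gcd(63758, 6937) by repeated division:
63758 = 9*6937 + 1325
6937 = 5*1325 + 312
1325 = 4*312 + 77
312 = 4*77 + 4
77 = 19*4 + 1
4 = 4*1 + 0
The gcd is 1. Working backward:
1 = 77 − 19·4
1 = −19·312 + 77·77
1 = 77·1325 − 327·312
1 = −327·6937 + 1712·1325
1 = 1712·63758 − 15735·6937
Thus 6937·(-15735) ≡ 1 (mod 63758); reducing, -15735 mod 63758 = 48023.

48023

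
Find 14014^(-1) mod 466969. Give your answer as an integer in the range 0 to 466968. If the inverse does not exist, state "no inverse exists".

Run Euclid on (466969, 14014):
466969 = 33·14014 + 4507
14014 = 3·4507 + 493
4507 = 9·493 + 70
493 = 7·70 + 3
70 = 23·3 + 1
3 = 3·1 + 0
The gcd is 1. Working backward:
1 = 70 − 23·3
1 = −23·493 + 162·70
1 = 162·4507 − 1481·493
1 = −1481·14014 + 4605·4507
1 = 4605·466969 − 153446·14014
Thus 14014·(-153446) ≡ 1 (mod 466969); reducing, -153446 mod 466969 = 313523.

313523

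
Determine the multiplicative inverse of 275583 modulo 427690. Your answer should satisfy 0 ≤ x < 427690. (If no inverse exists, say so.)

105537

Apply the Euclidean algorithm to 427690 and 275583:
427690 = 1×275583 + 152107
275583 = 1×152107 + 123476
152107 = 1×123476 + 28631
123476 = 4×28631 + 8952
28631 = 3×8952 + 1775
8952 = 5×1775 + 77
1775 = 23×77 + 4
77 = 19×4 + 1
4 = 4×1 + 0
Since gcd(275583, 427690) = 1, back-substitute to write 1 as a combination:
1 = 77 − 19·4
1 = −19·1775 + 438·77
1 = 438·8952 − 2209·1775
1 = −2209·28631 + 7065·8952
1 = 7065·123476 − 30469·28631
1 = −30469·152107 + 37534·123476
1 = 37534·275583 − 68003·152107
1 = −68003·427690 + 105537·275583
So 275583·105537 ≡ 1 (mod 427690).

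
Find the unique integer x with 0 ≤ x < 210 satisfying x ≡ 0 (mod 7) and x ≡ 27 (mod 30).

147

Write x = 0 + 7·k. Then 7·k ≡ 27 − 0 ≡ 27 (mod 30).
Need 7⁻¹ mod 30. Extended Euclid on (30, 7):
30 = 4*7 + 2
7 = 3*2 + 1
2 = 2*1 + 0
Back-substitute:
1 = 7 − 3·2
1 = −3·30 + 13·7
7⁻¹ ≡ 13 (mod 30), so k ≡ 13·27 ≡ 21 (mod 30).
x = 0 + 7·21 = 147.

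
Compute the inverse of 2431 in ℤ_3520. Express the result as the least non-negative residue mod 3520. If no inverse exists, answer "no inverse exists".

Compute gcd(2431, 3520):
3520 = 1*2431 + 1089
2431 = 2*1089 + 253
1089 = 4*253 + 77
253 = 3*77 + 22
77 = 3*22 + 11
22 = 2*11 + 0
gcd(2431, 3520) = 11 ≠ 1, so 2431 has no multiplicative inverse modulo 3520.

no inverse exists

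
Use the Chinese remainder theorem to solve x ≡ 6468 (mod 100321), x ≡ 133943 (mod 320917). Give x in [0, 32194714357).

30287317652

Write x = 6468 + 100321·k. Then 100321·k ≡ 133943 − 6468 ≡ 127475 (mod 320917).
Need 100321⁻¹ mod 320917. Extended Euclid on (320917, 100321):
320917 = 3*100321 + 19954
100321 = 5*19954 + 551
19954 = 36*551 + 118
551 = 4*118 + 79
118 = 1*79 + 39
79 = 2*39 + 1
39 = 39*1 + 0
Back-substitute:
1 = 79 − 2·39
1 = −2·118 + 3·79
1 = 3·551 − 14·118
1 = −14·19954 + 507·551
1 = 507·100321 − 2549·19954
1 = −2549·320917 + 8154·100321
100321⁻¹ ≡ 8154 (mod 320917), so k ≡ 8154·127475 ≡ 301904 (mod 320917).
x = 6468 + 100321·301904 = 30287317652.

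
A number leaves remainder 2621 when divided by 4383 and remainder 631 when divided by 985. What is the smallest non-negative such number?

353261

Write x = 2621 + 4383·k. Then 4383·k ≡ 631 − 2621 ≡ 965 (mod 985).
Need 4383⁻¹ mod 985. Extended Euclid on (985, 443):
985 = 2*443 + 99
443 = 4*99 + 47
99 = 2*47 + 5
47 = 9*5 + 2
5 = 2*2 + 1
2 = 2*1 + 0
Back-substitute:
1 = 5 − 2·2
1 = −2·47 + 19·5
1 = 19·99 − 40·47
1 = −40·443 + 179·99
1 = 179·985 − 398·443
4383⁻¹ ≡ 587 (mod 985), so k ≡ 587·965 ≡ 80 (mod 985).
x = 2621 + 4383·80 = 353261.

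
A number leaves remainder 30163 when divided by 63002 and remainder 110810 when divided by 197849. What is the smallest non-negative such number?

Write x = 30163 + 63002·k. Then 63002·k ≡ 110810 − 30163 ≡ 80647 (mod 197849).
Need 63002⁻¹ mod 197849. Extended Euclid on (197849, 63002):
197849 = 3·63002 + 8843
63002 = 7·8843 + 1101
8843 = 8·1101 + 35
1101 = 31·35 + 16
35 = 2·16 + 3
16 = 5·3 + 1
3 = 3·1 + 0
Back-substitute:
1 = 16 − 5·3
1 = −5·35 + 11·16
1 = 11·1101 − 346·35
1 = −346·8843 + 2779·1101
1 = 2779·63002 − 19799·8843
1 = −19799·197849 + 62176·63002
63002⁻¹ ≡ 62176 (mod 197849), so k ≡ 62176·80647 ≡ 22816 (mod 197849).
x = 30163 + 63002·22816 = 1437483795.

1437483795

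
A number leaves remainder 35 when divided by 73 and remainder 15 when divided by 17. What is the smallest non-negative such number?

984

Write x = 35 + 73·k. Then 73·k ≡ 15 − 35 ≡ 14 (mod 17).
Need 73⁻¹ mod 17. Extended Euclid on (17, 5):
17 = 3·5 + 2
5 = 2·2 + 1
2 = 2·1 + 0
Back-substitute:
1 = 5 − 2·2
1 = −2·17 + 7·5
73⁻¹ ≡ 7 (mod 17), so k ≡ 7·14 ≡ 13 (mod 17).
x = 35 + 73·13 = 984.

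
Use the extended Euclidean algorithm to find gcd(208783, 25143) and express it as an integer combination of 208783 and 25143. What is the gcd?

Apply Euclid's algorithm to 208783 and 25143:
208783 = 8*25143 + 7639
25143 = 3*7639 + 2226
7639 = 3*2226 + 961
2226 = 2*961 + 304
961 = 3*304 + 49
304 = 6*49 + 10
49 = 4*10 + 9
10 = 1*9 + 1
9 = 9*1 + 0
gcd(208783, 25143) = 1.
Back-substituting:
1 = 10 − 9
1 = −49 + 5·10
1 = 5·304 − 31·49
1 = −31·961 + 98·304
1 = 98·2226 − 227·961
1 = −227·7639 + 779·2226
1 = 779·25143 − 2564·7639
1 = −2564·208783 + 21291·25143
So 1 = (-2564)·208783 + (21291)·25143.

1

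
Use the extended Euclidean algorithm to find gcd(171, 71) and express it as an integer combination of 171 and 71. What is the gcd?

1

Repeated division:
171 = 2×71 + 29
71 = 2×29 + 13
29 = 2×13 + 3
13 = 4×3 + 1
3 = 3×1 + 0
gcd(171, 71) = 1.
Back-substituting:
1 = 13 − 4·3
1 = −4·29 + 9·13
1 = 9·71 − 22·29
1 = −22·171 + 53·71
So 1 = (-22)·171 + (53)·71.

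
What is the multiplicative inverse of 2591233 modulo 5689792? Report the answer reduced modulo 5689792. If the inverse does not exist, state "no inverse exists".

1384961

gcd(5689792, 2591233) by repeated division:
5689792 = 2*2591233 + 507326
2591233 = 5*507326 + 54603
507326 = 9*54603 + 15899
54603 = 3*15899 + 6906
15899 = 2*6906 + 2087
6906 = 3*2087 + 645
2087 = 3*645 + 152
645 = 4*152 + 37
152 = 4*37 + 4
37 = 9*4 + 1
4 = 4*1 + 0
Since gcd(2591233, 5689792) = 1, back-substitute to write 1 as a combination:
1 = 37 − 9·4
1 = −9·152 + 37·37
1 = 37·645 − 157·152
1 = −157·2087 + 508·645
1 = 508·6906 − 1681·2087
1 = −1681·15899 + 3870·6906
1 = 3870·54603 − 13291·15899
1 = −13291·507326 + 123489·54603
1 = 123489·2591233 − 630736·507326
1 = −630736·5689792 + 1384961·2591233
So 2591233·1384961 ≡ 1 (mod 5689792).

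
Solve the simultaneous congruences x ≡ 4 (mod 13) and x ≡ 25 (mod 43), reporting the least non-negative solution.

Write x = 4 + 13·k. Then 13·k ≡ 25 − 4 ≡ 21 (mod 43).
Need 13⁻¹ mod 43. Extended Euclid on (43, 13):
43 = 3×13 + 4
13 = 3×4 + 1
4 = 4×1 + 0
Back-substitute:
1 = 13 − 3·4
1 = −3·43 + 10·13
13⁻¹ ≡ 10 (mod 43), so k ≡ 10·21 ≡ 38 (mod 43).
x = 4 + 13·38 = 498.

498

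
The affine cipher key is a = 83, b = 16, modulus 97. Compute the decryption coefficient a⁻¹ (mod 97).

90

Extended Euclidean algorithm:
97 = 1×83 + 14
83 = 5×14 + 13
14 = 1×13 + 1
13 = 13×1 + 0
Since gcd(83, 97) = 1, back-substitute to write 1 as a combination:
1 = 14 − 13
1 = −83 + 6·14
1 = 6·97 − 7·83
Hence 83⁻¹ ≡ -7 ≡ 90 (mod 97).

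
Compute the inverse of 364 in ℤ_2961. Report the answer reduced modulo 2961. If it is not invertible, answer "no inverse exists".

Compute gcd(364, 2961):
2961 = 8*364 + 49
364 = 7*49 + 21
49 = 2*21 + 7
21 = 3*7 + 0
gcd(364, 2961) = 7 ≠ 1, so 364 has no multiplicative inverse modulo 2961.

no inverse exists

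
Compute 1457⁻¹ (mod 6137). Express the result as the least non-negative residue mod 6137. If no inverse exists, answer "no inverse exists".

3138

Extended Euclidean algorithm:
6137 = 4*1457 + 309
1457 = 4*309 + 221
309 = 1*221 + 88
221 = 2*88 + 45
88 = 1*45 + 43
45 = 1*43 + 2
43 = 21*2 + 1
2 = 2*1 + 0
The gcd is 1. Working backward:
1 = 43 − 21·2
1 = −21·45 + 22·43
1 = 22·88 − 43·45
1 = −43·221 + 108·88
1 = 108·309 − 151·221
1 = −151·1457 + 712·309
1 = 712·6137 − 2999·1457
Hence 1457⁻¹ ≡ -2999 ≡ 3138 (mod 6137).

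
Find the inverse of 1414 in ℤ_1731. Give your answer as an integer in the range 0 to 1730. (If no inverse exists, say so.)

Run Euclid on (1731, 1414):
1731 = 1×1414 + 317
1414 = 4×317 + 146
317 = 2×146 + 25
146 = 5×25 + 21
25 = 1×21 + 4
21 = 5×4 + 1
4 = 4×1 + 0
Since gcd(1414, 1731) = 1, back-substitute to write 1 as a combination:
1 = 21 − 5·4
1 = −5·25 + 6·21
1 = 6·146 − 35·25
1 = −35·317 + 76·146
1 = 76·1414 − 339·317
1 = −339·1731 + 415·1414
So 1414·415 ≡ 1 (mod 1731).

415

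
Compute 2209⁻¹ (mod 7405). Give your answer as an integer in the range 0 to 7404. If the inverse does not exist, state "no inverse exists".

3969

Extended Euclidean algorithm:
7405 = 3·2209 + 778
2209 = 2·778 + 653
778 = 1·653 + 125
653 = 5·125 + 28
125 = 4·28 + 13
28 = 2·13 + 2
13 = 6·2 + 1
2 = 2·1 + 0
gcd = 1, so the inverse exists. Back-substitute:
1 = 13 − 6·2
1 = −6·28 + 13·13
1 = 13·125 − 58·28
1 = −58·653 + 303·125
1 = 303·778 − 361·653
1 = −361·2209 + 1025·778
1 = 1025·7405 − 3436·2209
Hence 2209⁻¹ ≡ -3436 ≡ 3969 (mod 7405).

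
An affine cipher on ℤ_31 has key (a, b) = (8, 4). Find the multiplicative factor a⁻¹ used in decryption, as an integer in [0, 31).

Apply the Euclidean algorithm to 31 and 8:
31 = 3·8 + 7
8 = 1·7 + 1
7 = 7·1 + 0
The gcd is 1. Working backward:
1 = 8 − 7
1 = −31 + 4·8
So 8·4 ≡ 1 (mod 31).

4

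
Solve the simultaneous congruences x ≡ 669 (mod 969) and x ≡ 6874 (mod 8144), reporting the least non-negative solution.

Write x = 669 + 969·k. Then 969·k ≡ 6874 − 669 ≡ 6205 (mod 8144).
Need 969⁻¹ mod 8144. Extended Euclid on (8144, 969):
8144 = 8×969 + 392
969 = 2×392 + 185
392 = 2×185 + 22
185 = 8×22 + 9
22 = 2×9 + 4
9 = 2×4 + 1
4 = 4×1 + 0
Back-substitute:
1 = 9 − 2·4
1 = −2·22 + 5·9
1 = 5·185 − 42·22
1 = −42·392 + 89·185
1 = 89·969 − 220·392
1 = −220·8144 + 1849·969
969⁻¹ ≡ 1849 (mod 8144), so k ≡ 1849·6205 ≡ 6293 (mod 8144).
x = 669 + 969·6293 = 6098586.

6098586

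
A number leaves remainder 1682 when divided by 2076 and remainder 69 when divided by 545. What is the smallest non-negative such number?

Write x = 1682 + 2076·k. Then 2076·k ≡ 69 − 1682 ≡ 22 (mod 545).
Need 2076⁻¹ mod 545. Extended Euclid on (545, 441):
545 = 1*441 + 104
441 = 4*104 + 25
104 = 4*25 + 4
25 = 6*4 + 1
4 = 4*1 + 0
Back-substitute:
1 = 25 − 6·4
1 = −6·104 + 25·25
1 = 25·441 − 106·104
1 = −106·545 + 131·441
2076⁻¹ ≡ 131 (mod 545), so k ≡ 131·22 ≡ 157 (mod 545).
x = 1682 + 2076·157 = 327614.

327614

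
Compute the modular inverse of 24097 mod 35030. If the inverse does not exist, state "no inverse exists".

Run Euclid on (35030, 24097):
35030 = 1×24097 + 10933
24097 = 2×10933 + 2231
10933 = 4×2231 + 2009
2231 = 1×2009 + 222
2009 = 9×222 + 11
222 = 20×11 + 2
11 = 5×2 + 1
2 = 2×1 + 0
The gcd is 1. Working backward:
1 = 11 − 5·2
1 = −5·222 + 101·11
1 = 101·2009 − 914·222
1 = −914·2231 + 1015·2009
1 = 1015·10933 − 4974·2231
1 = −4974·24097 + 10963·10933
1 = 10963·35030 − 15937·24097
So 24097·(-15937) ≡ 1 (mod 35030), and -15937 ≡ 19093 (mod 35030).

19093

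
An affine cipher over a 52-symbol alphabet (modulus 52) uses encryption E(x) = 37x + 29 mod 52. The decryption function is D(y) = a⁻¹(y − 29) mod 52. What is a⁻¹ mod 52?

45

gcd(52, 37) by repeated division:
52 = 1×37 + 15
37 = 2×15 + 7
15 = 2×7 + 1
7 = 7×1 + 0
gcd = 1, so the inverse exists. Back-substitute:
1 = 15 − 2·7
1 = −2·37 + 5·15
1 = 5·52 − 7·37
Thus 37·(-7) ≡ 1 (mod 52); reducing, -7 mod 52 = 45.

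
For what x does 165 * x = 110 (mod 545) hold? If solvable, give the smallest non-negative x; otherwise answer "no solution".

37

First find gcd(165, 545):
545 = 3×165 + 50
165 = 3×50 + 15
50 = 3×15 + 5
15 = 3×5 + 0
gcd = 5 and 5 | 110, so solutions exist. Divide through by 5: 33x ≡ 22 (mod 109).
Now find 33⁻¹ mod 109:
109 = 3×33 + 10
33 = 3×10 + 3
10 = 3×3 + 1
3 = 3×1 + 0
Back-substitute:
1 = 10 − 3·3
1 = −3·33 + 10·10
1 = 10·109 − 33·33
So 33·(-33) ≡ 1 (mod 109), i.e. 33⁻¹ ≡ 76.
Then x ≡ 76·22 ≡ 37 (mod 109); the smallest non-negative solution is x = 37.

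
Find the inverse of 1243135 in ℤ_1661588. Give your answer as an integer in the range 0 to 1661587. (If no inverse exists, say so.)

gcd(1661588, 1243135) by repeated division:
1661588 = 1*1243135 + 418453
1243135 = 2*418453 + 406229
418453 = 1*406229 + 12224
406229 = 33*12224 + 2837
12224 = 4*2837 + 876
2837 = 3*876 + 209
876 = 4*209 + 40
209 = 5*40 + 9
40 = 4*9 + 4
9 = 2*4 + 1
4 = 4*1 + 0
The gcd is 1. Working backward:
1 = 9 − 2·4
1 = −2·40 + 9·9
1 = 9·209 − 47·40
1 = −47·876 + 197·209
1 = 197·2837 − 638·876
1 = −638·12224 + 2749·2837
1 = 2749·406229 − 91355·12224
1 = −91355·418453 + 94104·406229
1 = 94104·1243135 − 279563·418453
1 = −279563·1661588 + 373667·1243135
So 1243135·373667 ≡ 1 (mod 1661588).

373667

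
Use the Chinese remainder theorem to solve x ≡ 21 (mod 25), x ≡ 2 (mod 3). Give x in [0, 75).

Write x = 21 + 25·k. Then 25·k ≡ 2 − 21 ≡ 2 (mod 3).
Need 25⁻¹ mod 3. Extended Euclid on (3, 1):
3 = 3*1 + 0
25⁻¹ ≡ 1 (mod 3), so k ≡ 1·2 ≡ 2 (mod 3).
x = 21 + 25·2 = 71.

71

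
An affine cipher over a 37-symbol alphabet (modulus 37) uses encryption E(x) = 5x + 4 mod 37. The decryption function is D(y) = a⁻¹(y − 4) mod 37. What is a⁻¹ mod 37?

gcd(37, 5) by repeated division:
37 = 7*5 + 2
5 = 2*2 + 1
2 = 2*1 + 0
gcd = 1, so the inverse exists. Back-substitute:
1 = 5 − 2·2
1 = −2·37 + 15·5
So 5·15 ≡ 1 (mod 37).

15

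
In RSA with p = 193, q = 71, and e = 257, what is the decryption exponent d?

3713

φ(n) = (p−1)(q−1) = 192·70 = 13440.
Need d with 257·d ≡ 1 (mod 13440). Apply the extended Euclidean algorithm:
13440 = 52·257 + 76
257 = 3·76 + 29
76 = 2·29 + 18
29 = 1·18 + 11
18 = 1·11 + 7
11 = 1·7 + 4
7 = 1·4 + 3
4 = 1·3 + 1
3 = 3·1 + 0
Back-substitute:
1 = 4 − 3
1 = −7 + 2·4
1 = 2·11 − 3·7
1 = −3·18 + 5·11
1 = 5·29 − 8·18
1 = −8·76 + 21·29
1 = 21·257 − 71·76
1 = −71·13440 + 3713·257
So 257·3713 ≡ 1 (mod 13440), hence d = 3713.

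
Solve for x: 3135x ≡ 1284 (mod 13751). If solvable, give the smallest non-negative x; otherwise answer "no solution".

First find gcd(3135, 13751):
13751 = 4·3135 + 1211
3135 = 2·1211 + 713
1211 = 1·713 + 498
713 = 1·498 + 215
498 = 2·215 + 68
215 = 3·68 + 11
68 = 6·11 + 2
11 = 5·2 + 1
2 = 2·1 + 0
gcd = 1, so a unique solution mod 13751 exists.
Back-substitute for the Bézout coefficients:
1 = 11 − 5·2
1 = −5·68 + 31·11
1 = 31·215 − 98·68
1 = −98·498 + 227·215
1 = 227·713 − 325·498
1 = −325·1211 + 552·713
1 = 552·3135 − 1429·1211
1 = −1429·13751 + 6268·3135
So 3135·(6268) ≡ 1 (mod 13751), giving 3135⁻¹ ≡ 6268.
x ≡ 3135⁻¹·1284 ≡ 6268·1284 ≡ 3777 (mod 13751).

3777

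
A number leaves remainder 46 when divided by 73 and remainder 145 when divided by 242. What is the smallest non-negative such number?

13697

Write x = 46 + 73·k. Then 73·k ≡ 145 − 46 ≡ 99 (mod 242).
Need 73⁻¹ mod 242. Extended Euclid on (242, 73):
242 = 3×73 + 23
73 = 3×23 + 4
23 = 5×4 + 3
4 = 1×3 + 1
3 = 3×1 + 0
Back-substitute:
1 = 4 − 3
1 = −23 + 6·4
1 = 6·73 − 19·23
1 = −19·242 + 63·73
73⁻¹ ≡ 63 (mod 242), so k ≡ 63·99 ≡ 187 (mod 242).
x = 46 + 73·187 = 13697.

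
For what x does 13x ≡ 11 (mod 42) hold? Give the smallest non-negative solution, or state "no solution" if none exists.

17

First find gcd(13, 42):
42 = 3·13 + 3
13 = 4·3 + 1
3 = 3·1 + 0
gcd = 1, so a unique solution mod 42 exists.
Back-substitute for the Bézout coefficients:
1 = 13 − 4·3
1 = −4·42 + 13·13
So 13·(13) ≡ 1 (mod 42), giving 13⁻¹ ≡ 13.
x ≡ 13⁻¹·11 ≡ 13·11 ≡ 17 (mod 42).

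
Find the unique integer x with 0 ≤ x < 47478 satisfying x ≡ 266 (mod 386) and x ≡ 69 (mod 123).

Write x = 266 + 386·k. Then 386·k ≡ 69 − 266 ≡ 49 (mod 123).
Need 386⁻¹ mod 123. Extended Euclid on (123, 17):
123 = 7·17 + 4
17 = 4·4 + 1
4 = 4·1 + 0
Back-substitute:
1 = 17 − 4·4
1 = −4·123 + 29·17
386⁻¹ ≡ 29 (mod 123), so k ≡ 29·49 ≡ 68 (mod 123).
x = 266 + 386·68 = 26514.

26514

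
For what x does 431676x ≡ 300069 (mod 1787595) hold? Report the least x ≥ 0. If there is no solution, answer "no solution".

First find gcd(431676, 1787595):
1787595 = 4×431676 + 60891
431676 = 7×60891 + 5439
60891 = 11×5439 + 1062
5439 = 5×1062 + 129
1062 = 8×129 + 30
129 = 4×30 + 9
30 = 3×9 + 3
9 = 3×3 + 0
gcd = 3 and 3 | 300069, so solutions exist. Divide through by 3: 143892x ≡ 100023 (mod 595865).
Now find 143892⁻¹ mod 595865:
595865 = 4·143892 + 20297
143892 = 7·20297 + 1813
20297 = 11·1813 + 354
1813 = 5·354 + 43
354 = 8·43 + 10
43 = 4·10 + 3
10 = 3·3 + 1
3 = 3·1 + 0
Back-substitute:
1 = 10 − 3·3
1 = −3·43 + 13·10
1 = 13·354 − 107·43
1 = −107·1813 + 548·354
1 = 548·20297 − 6135·1813
1 = −6135·143892 + 43493·20297
1 = 43493·595865 − 180107·143892
So 143892·(-180107) ≡ 1 (mod 595865), i.e. 143892⁻¹ ≡ 415758.
Then x ≡ 415758·100023 ≡ 539949 (mod 595865); the smallest non-negative solution is x = 539949.

539949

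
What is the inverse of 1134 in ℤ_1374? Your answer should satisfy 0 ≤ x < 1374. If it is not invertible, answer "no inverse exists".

Euclidean algorithm on 1374, 1134:
1374 = 1×1134 + 240
1134 = 4×240 + 174
240 = 1×174 + 66
174 = 2×66 + 42
66 = 1×42 + 24
42 = 1×24 + 18
24 = 1×18 + 6
18 = 3×6 + 0
Since gcd = 6 > 1, 1134 is not a unit mod 1374.

no inverse exists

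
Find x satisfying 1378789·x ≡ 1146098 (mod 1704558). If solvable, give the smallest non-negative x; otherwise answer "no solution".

First find gcd(1378789, 1704558):
1704558 = 1·1378789 + 325769
1378789 = 4·325769 + 75713
325769 = 4·75713 + 22917
75713 = 3·22917 + 6962
22917 = 3·6962 + 2031
6962 = 3·2031 + 869
2031 = 2·869 + 293
869 = 2·293 + 283
293 = 1·283 + 10
283 = 28·10 + 3
10 = 3·3 + 1
3 = 3·1 + 0
gcd = 1, so a unique solution mod 1704558 exists.
Back-substitute for the Bézout coefficients:
1 = 10 − 3·3
1 = −3·283 + 85·10
1 = 85·293 − 88·283
1 = −88·869 + 261·293
1 = 261·2031 − 610·869
1 = −610·6962 + 2091·2031
1 = 2091·22917 − 6883·6962
1 = −6883·75713 + 22740·22917
1 = 22740·325769 − 97843·75713
1 = −97843·1378789 + 414112·325769
1 = 414112·1704558 − 511955·1378789
So 1378789·(-511955) ≡ 1 (mod 1704558), giving 1378789⁻¹ ≡ 1192603.
x ≡ 1378789⁻¹·1146098 ≡ 1192603·1146098 ≡ 875960 (mod 1704558).

875960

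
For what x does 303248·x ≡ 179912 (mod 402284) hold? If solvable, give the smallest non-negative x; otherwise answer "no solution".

71729

First find gcd(303248, 402284):
402284 = 1·303248 + 99036
303248 = 3·99036 + 6140
99036 = 16·6140 + 796
6140 = 7·796 + 568
796 = 1·568 + 228
568 = 2·228 + 112
228 = 2·112 + 4
112 = 28·4 + 0
gcd = 4 and 4 | 179912, so solutions exist. Divide through by 4: 75812x ≡ 44978 (mod 100571).
Now find 75812⁻¹ mod 100571:
100571 = 1*75812 + 24759
75812 = 3*24759 + 1535
24759 = 16*1535 + 199
1535 = 7*199 + 142
199 = 1*142 + 57
142 = 2*57 + 28
57 = 2*28 + 1
28 = 28*1 + 0
Back-substitute:
1 = 57 − 2·28
1 = −2·142 + 5·57
1 = 5·199 − 7·142
1 = −7·1535 + 54·199
1 = 54·24759 − 871·1535
1 = −871·75812 + 2667·24759
1 = 2667·100571 − 3538·75812
So 75812·(-3538) ≡ 1 (mod 100571), i.e. 75812⁻¹ ≡ 97033.
Then x ≡ 97033·44978 ≡ 71729 (mod 100571); the smallest non-negative solution is x = 71729.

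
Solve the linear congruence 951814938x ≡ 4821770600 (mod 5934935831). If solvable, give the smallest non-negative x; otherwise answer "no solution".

5292754431

First find gcd(951814938, 5934935831):
5934935831 = 6·951814938 + 224046203
951814938 = 4·224046203 + 55630126
224046203 = 4·55630126 + 1525699
55630126 = 36·1525699 + 704962
1525699 = 2·704962 + 115775
704962 = 6·115775 + 10312
115775 = 11·10312 + 2343
10312 = 4·2343 + 940
2343 = 2·940 + 463
940 = 2·463 + 14
463 = 33·14 + 1
14 = 14·1 + 0
gcd = 1, so a unique solution mod 5934935831 exists.
Back-substitute for the Bézout coefficients:
1 = 463 − 33·14
1 = −33·940 + 67·463
1 = 67·2343 − 167·940
1 = −167·10312 + 735·2343
1 = 735·115775 − 8252·10312
1 = −8252·704962 + 50247·115775
1 = 50247·1525699 − 108746·704962
1 = −108746·55630126 + 3965103·1525699
1 = 3965103·224046203 − 15969158·55630126
1 = −15969158·951814938 + 67841735·224046203
1 = 67841735·5934935831 − 423019568·951814938
So 951814938·(-423019568) ≡ 1 (mod 5934935831), giving 951814938⁻¹ ≡ 5511916263.
x ≡ 951814938⁻¹·4821770600 ≡ 5511916263·4821770600 ≡ 5292754431 (mod 5934935831).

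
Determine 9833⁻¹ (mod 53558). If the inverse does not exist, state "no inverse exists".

gcd(53558, 9833) by repeated division:
53558 = 5×9833 + 4393
9833 = 2×4393 + 1047
4393 = 4×1047 + 205
1047 = 5×205 + 22
205 = 9×22 + 7
22 = 3×7 + 1
7 = 7×1 + 0
gcd = 1, so the inverse exists. Back-substitute:
1 = 22 − 3·7
1 = −3·205 + 28·22
1 = 28·1047 − 143·205
1 = −143·4393 + 600·1047
1 = 600·9833 − 1343·4393
1 = −1343·53558 + 7315·9833
So 9833·7315 ≡ 1 (mod 53558).

7315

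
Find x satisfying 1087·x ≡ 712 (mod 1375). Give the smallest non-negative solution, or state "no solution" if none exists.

First find gcd(1087, 1375):
1375 = 1*1087 + 288
1087 = 3*288 + 223
288 = 1*223 + 65
223 = 3*65 + 28
65 = 2*28 + 9
28 = 3*9 + 1
9 = 9*1 + 0
gcd = 1, so a unique solution mod 1375 exists.
Back-substitute for the Bézout coefficients:
1 = 28 − 3·9
1 = −3·65 + 7·28
1 = 7·223 − 24·65
1 = −24·288 + 31·223
1 = 31·1087 − 117·288
1 = −117·1375 + 148·1087
So 1087·(148) ≡ 1 (mod 1375), giving 1087⁻¹ ≡ 148.
x ≡ 1087⁻¹·712 ≡ 148·712 ≡ 876 (mod 1375).

876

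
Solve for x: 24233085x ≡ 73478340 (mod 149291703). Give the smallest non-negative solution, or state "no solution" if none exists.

First find gcd(24233085, 149291703):
149291703 = 6*24233085 + 3893193
24233085 = 6*3893193 + 873927
3893193 = 4*873927 + 397485
873927 = 2*397485 + 78957
397485 = 5*78957 + 2700
78957 = 29*2700 + 657
2700 = 4*657 + 72
657 = 9*72 + 9
72 = 8*9 + 0
gcd = 9 and 9 | 73478340, so solutions exist. Divide through by 9: 2692565x ≡ 8164260 (mod 16587967).
Now find 2692565⁻¹ mod 16587967:
16587967 = 6×2692565 + 432577
2692565 = 6×432577 + 97103
432577 = 4×97103 + 44165
97103 = 2×44165 + 8773
44165 = 5×8773 + 300
8773 = 29×300 + 73
300 = 4×73 + 8
73 = 9×8 + 1
8 = 8×1 + 0
Back-substitute:
1 = 73 − 9·8
1 = −9·300 + 37·73
1 = 37·8773 − 1082·300
1 = −1082·44165 + 5447·8773
1 = 5447·97103 − 11976·44165
1 = −11976·432577 + 53351·97103
1 = 53351·2692565 − 332082·432577
1 = −332082·16587967 + 2045843·2692565
So 2692565⁻¹ ≡ 2045843 (mod 16587967).
Then x ≡ 2045843·8164260 ≡ 5263606 (mod 16587967); the smallest non-negative solution is x = 5263606.

5263606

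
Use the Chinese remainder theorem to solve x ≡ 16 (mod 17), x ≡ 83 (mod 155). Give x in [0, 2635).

Write x = 16 + 17·k. Then 17·k ≡ 83 − 16 ≡ 67 (mod 155).
Need 17⁻¹ mod 155. Extended Euclid on (155, 17):
155 = 9·17 + 2
17 = 8·2 + 1
2 = 2·1 + 0
Back-substitute:
1 = 17 − 8·2
1 = −8·155 + 73·17
17⁻¹ ≡ 73 (mod 155), so k ≡ 73·67 ≡ 86 (mod 155).
x = 16 + 17·86 = 1478.

1478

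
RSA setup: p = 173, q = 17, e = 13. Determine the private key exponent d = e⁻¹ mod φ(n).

2117

φ(n) = (p−1)(q−1) = 172·16 = 2752.
Need d with 13·d ≡ 1 (mod 2752). Apply the extended Euclidean algorithm:
2752 = 211×13 + 9
13 = 1×9 + 4
9 = 2×4 + 1
4 = 4×1 + 0
Back-substitute:
1 = 9 − 2·4
1 = −2·13 + 3·9
1 = 3·2752 − 635·13
So 13·(-635) ≡ 1 (mod 2752), hence d ≡ -635 ≡ 2117 (mod 2752).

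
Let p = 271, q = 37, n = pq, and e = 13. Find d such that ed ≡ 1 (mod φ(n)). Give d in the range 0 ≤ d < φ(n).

φ(n) = (p−1)(q−1) = 270·36 = 9720.
Need d with 13·d ≡ 1 (mod 9720). Apply the extended Euclidean algorithm:
9720 = 747×13 + 9
13 = 1×9 + 4
9 = 2×4 + 1
4 = 4×1 + 0
Back-substitute:
1 = 9 − 2·4
1 = −2·13 + 3·9
1 = 3·9720 − 2243·13
So 13·(-2243) ≡ 1 (mod 9720), hence d ≡ -2243 ≡ 7477 (mod 9720).

7477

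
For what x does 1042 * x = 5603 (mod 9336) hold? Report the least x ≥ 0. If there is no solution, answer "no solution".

gcd(1042, 9336):
9336 = 8×1042 + 1000
1042 = 1×1000 + 42
1000 = 23×42 + 34
42 = 1×34 + 8
34 = 4×8 + 2
8 = 4×2 + 0
gcd = 2, but 2 ∤ 5603, so the congruence has no solution.

no solution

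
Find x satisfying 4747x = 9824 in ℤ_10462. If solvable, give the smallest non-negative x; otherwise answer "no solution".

First find gcd(4747, 10462):
10462 = 2×4747 + 968
4747 = 4×968 + 875
968 = 1×875 + 93
875 = 9×93 + 38
93 = 2×38 + 17
38 = 2×17 + 4
17 = 4×4 + 1
4 = 4×1 + 0
gcd = 1, so a unique solution mod 10462 exists.
Back-substitute for the Bézout coefficients:
1 = 17 − 4·4
1 = −4·38 + 9·17
1 = 9·93 − 22·38
1 = −22·875 + 207·93
1 = 207·968 − 229·875
1 = −229·4747 + 1123·968
1 = 1123·10462 − 2475·4747
So 4747·(-2475) ≡ 1 (mod 10462), giving 4747⁻¹ ≡ 7987.
x ≡ 4747⁻¹·9824 ≡ 7987·9824 ≡ 9750 (mod 10462).

9750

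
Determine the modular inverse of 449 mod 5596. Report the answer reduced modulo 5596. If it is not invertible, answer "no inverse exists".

3901

Run Euclid on (5596, 449):
5596 = 12×449 + 208
449 = 2×208 + 33
208 = 6×33 + 10
33 = 3×10 + 3
10 = 3×3 + 1
3 = 3×1 + 0
Since gcd(449, 5596) = 1, back-substitute to write 1 as a combination:
1 = 10 − 3·3
1 = −3·33 + 10·10
1 = 10·208 − 63·33
1 = −63·449 + 136·208
1 = 136·5596 − 1695·449
Thus 449·(-1695) ≡ 1 (mod 5596); reducing, -1695 mod 5596 = 3901.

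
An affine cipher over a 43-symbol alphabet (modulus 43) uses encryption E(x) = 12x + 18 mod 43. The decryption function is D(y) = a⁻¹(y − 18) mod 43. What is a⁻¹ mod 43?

18

Extended Euclidean algorithm:
43 = 3·12 + 7
12 = 1·7 + 5
7 = 1·5 + 2
5 = 2·2 + 1
2 = 2·1 + 0
Since gcd(12, 43) = 1, back-substitute to write 1 as a combination:
1 = 5 − 2·2
1 = −2·7 + 3·5
1 = 3·12 − 5·7
1 = −5·43 + 18·12
So 12·18 ≡ 1 (mod 43).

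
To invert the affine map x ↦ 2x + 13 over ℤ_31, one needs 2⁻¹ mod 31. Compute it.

16

gcd(31, 2) by repeated division:
31 = 15*2 + 1
2 = 2*1 + 0
The gcd is 1. Working backward:
1 = 31 − 15·2
So 2·(-15) ≡ 1 (mod 31), and -15 ≡ 16 (mod 31).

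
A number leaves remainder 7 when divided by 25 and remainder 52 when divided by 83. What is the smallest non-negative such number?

Write x = 7 + 25·k. Then 25·k ≡ 52 − 7 ≡ 45 (mod 83).
Need 25⁻¹ mod 83. Extended Euclid on (83, 25):
83 = 3*25 + 8
25 = 3*8 + 1
8 = 8*1 + 0
Back-substitute:
1 = 25 − 3·8
1 = −3·83 + 10·25
25⁻¹ ≡ 10 (mod 83), so k ≡ 10·45 ≡ 35 (mod 83).
x = 7 + 25·35 = 882.

882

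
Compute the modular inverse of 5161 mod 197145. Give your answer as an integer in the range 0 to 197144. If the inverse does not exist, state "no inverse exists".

no inverse exists

Euclidean algorithm on 197145, 5161:
197145 = 38*5161 + 1027
5161 = 5*1027 + 26
1027 = 39*26 + 13
26 = 2*13 + 0
The gcd is 13, not 1, hence no inverse exists.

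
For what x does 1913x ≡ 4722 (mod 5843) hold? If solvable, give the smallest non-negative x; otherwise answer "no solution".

1774

First find gcd(1913, 5843):
5843 = 3×1913 + 104
1913 = 18×104 + 41
104 = 2×41 + 22
41 = 1×22 + 19
22 = 1×19 + 3
19 = 6×3 + 1
3 = 3×1 + 0
gcd = 1, so a unique solution mod 5843 exists.
Back-substitute for the Bézout coefficients:
1 = 19 − 6·3
1 = −6·22 + 7·19
1 = 7·41 − 13·22
1 = −13·104 + 33·41
1 = 33·1913 − 607·104
1 = −607·5843 + 1854·1913
So 1913·(1854) ≡ 1 (mod 5843), giving 1913⁻¹ ≡ 1854.
x ≡ 1913⁻¹·4722 ≡ 1854·4722 ≡ 1774 (mod 5843).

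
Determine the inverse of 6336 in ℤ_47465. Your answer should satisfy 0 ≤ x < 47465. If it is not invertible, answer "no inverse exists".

Euclidean algorithm on 47465, 6336:
47465 = 7·6336 + 3113
6336 = 2·3113 + 110
3113 = 28·110 + 33
110 = 3·33 + 11
33 = 3·11 + 0
The gcd is 11, not 1, hence no inverse exists.

no inverse exists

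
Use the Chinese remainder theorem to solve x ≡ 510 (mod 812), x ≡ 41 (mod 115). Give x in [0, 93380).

Write x = 510 + 812·k. Then 812·k ≡ 41 − 510 ≡ 106 (mod 115).
Need 812⁻¹ mod 115. Extended Euclid on (115, 7):
115 = 16*7 + 3
7 = 2*3 + 1
3 = 3*1 + 0
Back-substitute:
1 = 7 − 2·3
1 = −2·115 + 33·7
812⁻¹ ≡ 33 (mod 115), so k ≡ 33·106 ≡ 48 (mod 115).
x = 510 + 812·48 = 39486.

39486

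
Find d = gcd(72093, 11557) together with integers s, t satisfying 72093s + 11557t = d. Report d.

7

Apply Euclid's algorithm to 72093 and 11557:
72093 = 6·11557 + 2751
11557 = 4·2751 + 553
2751 = 4·553 + 539
553 = 1·539 + 14
539 = 38·14 + 7
14 = 2·7 + 0
gcd(72093, 11557) = 7.
Working backward:
7 = 539 − 38·14
7 = −38·553 + 39·539
7 = 39·2751 − 194·553
7 = −194·11557 + 815·2751
7 = 815·72093 − 5084·11557
So 7 = (815)·72093 + (-5084)·11557.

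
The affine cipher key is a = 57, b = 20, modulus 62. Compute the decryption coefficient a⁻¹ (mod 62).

37

Run Euclid on (62, 57):
62 = 1*57 + 5
57 = 11*5 + 2
5 = 2*2 + 1
2 = 2*1 + 0
gcd = 1, so the inverse exists. Back-substitute:
1 = 5 − 2·2
1 = −2·57 + 23·5
1 = 23·62 − 25·57
So 57·(-25) ≡ 1 (mod 62), and -25 ≡ 37 (mod 62).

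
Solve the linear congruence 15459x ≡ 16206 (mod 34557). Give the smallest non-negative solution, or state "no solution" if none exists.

6629

First find gcd(15459, 34557):
34557 = 2·15459 + 3639
15459 = 4·3639 + 903
3639 = 4·903 + 27
903 = 33·27 + 12
27 = 2·12 + 3
12 = 4·3 + 0
gcd = 3 and 3 | 16206, so solutions exist. Divide through by 3: 5153x ≡ 5402 (mod 11519).
Now find 5153⁻¹ mod 11519:
11519 = 2·5153 + 1213
5153 = 4·1213 + 301
1213 = 4·301 + 9
301 = 33·9 + 4
9 = 2·4 + 1
4 = 4·1 + 0
Back-substitute:
1 = 9 − 2·4
1 = −2·301 + 67·9
1 = 67·1213 − 270·301
1 = −270·5153 + 1147·1213
1 = 1147·11519 − 2564·5153
So 5153·(-2564) ≡ 1 (mod 11519), i.e. 5153⁻¹ ≡ 8955.
Then x ≡ 8955·5402 ≡ 6629 (mod 11519); the smallest non-negative solution is x = 6629.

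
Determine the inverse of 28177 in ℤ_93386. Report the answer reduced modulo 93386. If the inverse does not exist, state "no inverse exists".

Extended Euclidean algorithm:
93386 = 3*28177 + 8855
28177 = 3*8855 + 1612
8855 = 5*1612 + 795
1612 = 2*795 + 22
795 = 36*22 + 3
22 = 7*3 + 1
3 = 3*1 + 0
The gcd is 1. Working backward:
1 = 22 − 7·3
1 = −7·795 + 253·22
1 = 253·1612 − 513·795
1 = −513·8855 + 2818·1612
1 = 2818·28177 − 8967·8855
1 = −8967·93386 + 29719·28177
So 28177·29719 ≡ 1 (mod 93386).

29719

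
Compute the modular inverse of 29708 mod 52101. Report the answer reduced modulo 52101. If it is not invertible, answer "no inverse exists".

Euclidean algorithm on 52101, 29708:
52101 = 1×29708 + 22393
29708 = 1×22393 + 7315
22393 = 3×7315 + 448
7315 = 16×448 + 147
448 = 3×147 + 7
147 = 21×7 + 0
Since gcd = 7 > 1, 29708 is not a unit mod 52101.

no inverse exists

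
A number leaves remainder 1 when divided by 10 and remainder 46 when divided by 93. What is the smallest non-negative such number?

Write x = 1 + 10·k. Then 10·k ≡ 46 − 1 ≡ 45 (mod 93).
Need 10⁻¹ mod 93. Extended Euclid on (93, 10):
93 = 9·10 + 3
10 = 3·3 + 1
3 = 3·1 + 0
Back-substitute:
1 = 10 − 3·3
1 = −3·93 + 28·10
10⁻¹ ≡ 28 (mod 93), so k ≡ 28·45 ≡ 51 (mod 93).
x = 1 + 10·51 = 511.

511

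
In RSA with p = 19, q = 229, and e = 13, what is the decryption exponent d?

3157

φ(n) = (p−1)(q−1) = 18·228 = 4104.
Need d with 13·d ≡ 1 (mod 4104). Apply the extended Euclidean algorithm:
4104 = 315*13 + 9
13 = 1*9 + 4
9 = 2*4 + 1
4 = 4*1 + 0
Back-substitute:
1 = 9 − 2·4
1 = −2·13 + 3·9
1 = 3·4104 − 947·13
So 13·(-947) ≡ 1 (mod 4104), hence d ≡ -947 ≡ 3157 (mod 4104).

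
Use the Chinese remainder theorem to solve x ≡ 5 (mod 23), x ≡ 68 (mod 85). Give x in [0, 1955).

833

Write x = 5 + 23·k. Then 23·k ≡ 68 − 5 ≡ 63 (mod 85).
Need 23⁻¹ mod 85. Extended Euclid on (85, 23):
85 = 3×23 + 16
23 = 1×16 + 7
16 = 2×7 + 2
7 = 3×2 + 1
2 = 2×1 + 0
Back-substitute:
1 = 7 − 3·2
1 = −3·16 + 7·7
1 = 7·23 − 10·16
1 = −10·85 + 37·23
23⁻¹ ≡ 37 (mod 85), so k ≡ 37·63 ≡ 36 (mod 85).
x = 5 + 23·36 = 833.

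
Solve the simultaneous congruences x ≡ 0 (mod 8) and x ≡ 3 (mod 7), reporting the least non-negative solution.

Write x = 0 + 8·k. Then 8·k ≡ 3 − 0 ≡ 3 (mod 7).
Need 8⁻¹ mod 7. Extended Euclid on (7, 1):
7 = 7*1 + 0
8⁻¹ ≡ 1 (mod 7), so k ≡ 1·3 ≡ 3 (mod 7).
x = 0 + 8·3 = 24.

24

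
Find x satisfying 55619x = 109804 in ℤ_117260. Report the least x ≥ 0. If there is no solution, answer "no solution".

13516

First find gcd(55619, 117260):
117260 = 2×55619 + 6022
55619 = 9×6022 + 1421
6022 = 4×1421 + 338
1421 = 4×338 + 69
338 = 4×69 + 62
69 = 1×62 + 7
62 = 8×7 + 6
7 = 1×6 + 1
6 = 6×1 + 0
gcd = 1, so a unique solution mod 117260 exists.
Back-substitute for the Bézout coefficients:
1 = 7 − 6
1 = −62 + 9·7
1 = 9·69 − 10·62
1 = −10·338 + 49·69
1 = 49·1421 − 206·338
1 = −206·6022 + 873·1421
1 = 873·55619 − 8063·6022
1 = −8063·117260 + 16999·55619
So 55619·(16999) ≡ 1 (mod 117260), giving 55619⁻¹ ≡ 16999.
x ≡ 55619⁻¹·109804 ≡ 16999·109804 ≡ 13516 (mod 117260).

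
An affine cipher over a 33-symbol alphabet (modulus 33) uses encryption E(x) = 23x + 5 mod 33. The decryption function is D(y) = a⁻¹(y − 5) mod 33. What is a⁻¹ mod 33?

23

Extended Euclidean algorithm:
33 = 1×23 + 10
23 = 2×10 + 3
10 = 3×3 + 1
3 = 3×1 + 0
gcd = 1, so the inverse exists. Back-substitute:
1 = 10 − 3·3
1 = −3·23 + 7·10
1 = 7·33 − 10·23
Hence 23⁻¹ ≡ -10 ≡ 23 (mod 33).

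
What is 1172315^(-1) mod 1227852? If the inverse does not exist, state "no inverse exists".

623687

Extended Euclidean algorithm:
1227852 = 1·1172315 + 55537
1172315 = 21·55537 + 6038
55537 = 9·6038 + 1195
6038 = 5·1195 + 63
1195 = 18·63 + 61
63 = 1·61 + 2
61 = 30·2 + 1
2 = 2·1 + 0
The gcd is 1. Working backward:
1 = 61 − 30·2
1 = −30·63 + 31·61
1 = 31·1195 − 588·63
1 = −588·6038 + 2971·1195
1 = 2971·55537 − 27327·6038
1 = −27327·1172315 + 576838·55537
1 = 576838·1227852 − 604165·1172315
Thus 1172315·(-604165) ≡ 1 (mod 1227852); reducing, -604165 mod 1227852 = 623687.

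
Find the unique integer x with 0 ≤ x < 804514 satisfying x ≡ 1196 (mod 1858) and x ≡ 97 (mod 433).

Write x = 1196 + 1858·k. Then 1858·k ≡ 97 − 1196 ≡ 200 (mod 433).
Need 1858⁻¹ mod 433. Extended Euclid on (433, 126):
433 = 3·126 + 55
126 = 2·55 + 16
55 = 3·16 + 7
16 = 2·7 + 2
7 = 3·2 + 1
2 = 2·1 + 0
Back-substitute:
1 = 7 − 3·2
1 = −3·16 + 7·7
1 = 7·55 − 24·16
1 = −24·126 + 55·55
1 = 55·433 − 189·126
1858⁻¹ ≡ 244 (mod 433), so k ≡ 244·200 ≡ 304 (mod 433).
x = 1196 + 1858·304 = 566028.

566028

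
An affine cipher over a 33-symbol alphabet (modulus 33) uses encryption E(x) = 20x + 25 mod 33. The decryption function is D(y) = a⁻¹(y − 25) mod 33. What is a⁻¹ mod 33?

5

Apply the Euclidean algorithm to 33 and 20:
33 = 1*20 + 13
20 = 1*13 + 7
13 = 1*7 + 6
7 = 1*6 + 1
6 = 6*1 + 0
The gcd is 1. Working backward:
1 = 7 − 6
1 = −13 + 2·7
1 = 2·20 − 3·13
1 = −3·33 + 5·20
So 20·5 ≡ 1 (mod 33).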